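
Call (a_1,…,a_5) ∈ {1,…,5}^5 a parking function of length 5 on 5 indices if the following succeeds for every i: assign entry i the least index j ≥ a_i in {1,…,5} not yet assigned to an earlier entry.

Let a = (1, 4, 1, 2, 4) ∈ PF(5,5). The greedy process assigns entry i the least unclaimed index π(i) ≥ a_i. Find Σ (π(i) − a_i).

3

Σπ = 15 ({1..5} each once); Σa = 1+4+1+2+4 = 12; disp = 15−12 = 3.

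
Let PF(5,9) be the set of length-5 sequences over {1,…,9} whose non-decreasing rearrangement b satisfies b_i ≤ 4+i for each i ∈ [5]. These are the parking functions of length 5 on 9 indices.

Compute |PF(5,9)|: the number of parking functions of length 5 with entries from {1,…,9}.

50000

#PF = (9+1−5)·(9+1)^{5−1} = 5 · 10000 = 50000 [KW]
Example (9,6,8,6,1) → sorted (1,6,6,8,9): b_i ≤ 4+i ∀i, a PF.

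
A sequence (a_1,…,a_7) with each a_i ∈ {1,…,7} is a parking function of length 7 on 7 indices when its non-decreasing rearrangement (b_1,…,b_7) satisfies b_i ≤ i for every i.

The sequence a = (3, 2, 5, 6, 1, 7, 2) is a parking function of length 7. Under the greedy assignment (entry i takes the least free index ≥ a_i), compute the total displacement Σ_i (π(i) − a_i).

2

Σπ = 7·8/2 = 28 (π permutes [7]); Σa = 3+2+5+6+1+7+2 = 26; disp = 28−26 = 2.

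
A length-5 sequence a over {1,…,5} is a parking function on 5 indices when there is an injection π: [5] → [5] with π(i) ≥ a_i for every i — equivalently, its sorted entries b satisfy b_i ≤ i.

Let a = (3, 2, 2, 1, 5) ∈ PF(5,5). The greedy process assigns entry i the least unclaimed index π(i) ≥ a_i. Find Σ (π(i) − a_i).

Σπ = 5·6/2 = 15 (π permutes [5]); Σa = 3+2+2+1+5 = 13; disp = 15−13 = 2.

2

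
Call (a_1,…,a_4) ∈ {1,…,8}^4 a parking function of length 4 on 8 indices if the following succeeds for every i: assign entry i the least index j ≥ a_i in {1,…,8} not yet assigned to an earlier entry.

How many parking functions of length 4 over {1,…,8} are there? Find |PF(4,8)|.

3645

|PF(4,8)| = (8+1−4)·(8+1)^{4−1} = 5·729 = 3645
Example (5,2,8,7) → sorted (2,5,7,8): b_i ≤ 4+i ∀i, a PF.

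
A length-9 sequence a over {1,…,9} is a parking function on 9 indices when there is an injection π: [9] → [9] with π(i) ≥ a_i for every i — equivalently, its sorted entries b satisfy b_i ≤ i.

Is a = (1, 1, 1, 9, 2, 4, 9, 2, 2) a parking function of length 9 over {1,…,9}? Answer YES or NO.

Order a: b = (1, 1, 1, 2, 2, 2, 4, 9, 9).
  b_1=1 ≤ 1
  b_2=1 ≤ 2
  b_3=1 ≤ 3
  b_4=2 ≤ 4
  b_5=2 ≤ 5
  b_6=2 ≤ 6
  b_7=4 ≤ 7
  b_8=9 > 8
  fails at i=8 ⇒ NO

NO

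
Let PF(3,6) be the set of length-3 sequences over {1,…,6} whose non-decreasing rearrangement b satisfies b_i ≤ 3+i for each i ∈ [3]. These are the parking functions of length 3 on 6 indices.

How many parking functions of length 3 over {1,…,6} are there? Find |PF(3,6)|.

196

Count = (6+1−3)·(6+1)^{3−1} = 4 · 49 = 196 (Pollak)
Check (3,4,2) → sorted (2,3,4): b_i ≤ 3+i ∀i, a PF.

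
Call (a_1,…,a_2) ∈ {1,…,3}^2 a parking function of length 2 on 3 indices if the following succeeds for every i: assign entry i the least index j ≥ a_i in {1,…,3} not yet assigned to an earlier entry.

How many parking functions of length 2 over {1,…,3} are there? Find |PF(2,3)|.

Count = (4−2)·4^(2−1) = 2×4 = 8 [KW]
One tuple (2,1) → sorted (1,2): b_i ≤ 1+i ∀i, a PF.

8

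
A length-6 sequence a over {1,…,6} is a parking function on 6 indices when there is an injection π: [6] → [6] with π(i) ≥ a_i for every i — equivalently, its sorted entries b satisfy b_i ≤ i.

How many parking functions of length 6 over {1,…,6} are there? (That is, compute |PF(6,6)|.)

16807

|PF| = (6+1−6)·(6+1)^{6−1} = 1×16807 = 16807
Example (4,1,2,1,3,5) → sorted (1,1,2,3,4,5): b_i ≤ i ∀i, a PF.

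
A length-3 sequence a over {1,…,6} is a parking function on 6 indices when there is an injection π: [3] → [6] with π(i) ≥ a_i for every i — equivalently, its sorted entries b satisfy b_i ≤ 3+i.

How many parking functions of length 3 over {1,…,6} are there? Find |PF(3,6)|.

196

|PF| = 4·7^2 = 4·49 = 196
Check (2,2,2) → sorted (2,2,2): b_i ≤ 3+i ∀i, a PF.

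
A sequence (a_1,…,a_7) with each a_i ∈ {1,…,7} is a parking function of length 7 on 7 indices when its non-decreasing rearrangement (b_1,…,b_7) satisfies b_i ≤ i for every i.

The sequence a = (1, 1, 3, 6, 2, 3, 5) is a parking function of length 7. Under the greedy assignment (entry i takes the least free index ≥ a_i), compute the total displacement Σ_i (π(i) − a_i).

7

Σπ = 7·8/2 = 28 (π permutes [7]); Σa = 1+1+3+6+2+3+5 = 21; disp = 28−21 = 7.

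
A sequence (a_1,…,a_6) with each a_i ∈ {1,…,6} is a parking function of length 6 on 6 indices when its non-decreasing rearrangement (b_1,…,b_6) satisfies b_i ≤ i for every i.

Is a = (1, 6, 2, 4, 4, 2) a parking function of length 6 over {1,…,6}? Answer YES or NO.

Rearranged: b = (1, 2, 2, 4, 4, 6).
  b_1=1 ≤ 1
  b_2=2 ≤ 2
  b_3=2 ≤ 3
  b_4=4 ≤ 4
  b_5=4 ≤ 5
  b_6=6 ≤ 6
All bounds hold ⇒ YES

YES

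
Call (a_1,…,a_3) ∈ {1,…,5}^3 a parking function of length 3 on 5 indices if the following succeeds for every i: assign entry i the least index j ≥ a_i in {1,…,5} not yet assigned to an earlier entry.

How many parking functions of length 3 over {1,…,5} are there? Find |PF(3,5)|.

|PF(3,5)| = 3·6^2 = 3×36 = 108 [KW]
Check (1,5,1) → sorted (1,1,5): b_i ≤ 2+i ∀i, a PF.

108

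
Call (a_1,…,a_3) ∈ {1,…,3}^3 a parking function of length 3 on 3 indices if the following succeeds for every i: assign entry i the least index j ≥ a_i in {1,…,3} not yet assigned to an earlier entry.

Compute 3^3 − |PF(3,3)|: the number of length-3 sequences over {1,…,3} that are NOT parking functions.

11

#PF = (3−3+1)·(3+1)^(3−1) = 1×16 = 16 (Pollak)
Check (3,3,3) → sorted (3,3,3): b_1=3>1, not a PF.
So 27 − 16 = 11 fail.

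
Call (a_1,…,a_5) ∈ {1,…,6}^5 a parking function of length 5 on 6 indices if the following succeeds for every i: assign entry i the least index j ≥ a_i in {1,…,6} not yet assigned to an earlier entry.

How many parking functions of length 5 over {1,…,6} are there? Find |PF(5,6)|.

|PF(5,6)| = (6+1−5)·(6+1)^{5−1} = 2 · 2401 = 4802 [KW]
One tuple (3,2,2,4,4) → sorted (2,2,3,4,4): b_i ≤ 1+i ∀i, a PF.

4802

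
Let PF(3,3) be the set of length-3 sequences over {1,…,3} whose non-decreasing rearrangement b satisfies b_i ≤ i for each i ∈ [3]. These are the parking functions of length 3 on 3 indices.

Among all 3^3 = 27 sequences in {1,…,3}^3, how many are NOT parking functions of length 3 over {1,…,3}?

|PF(3,3)| = (3+1−3)·(3+1)^{3−1} = 1 · 16 = 16 (Konheim–Weiss)
One tuple (3,3,2) → sorted (2,3,3): b_1=2>1, not a PF.
3^3 − 16 = 27 − 16 = 11

11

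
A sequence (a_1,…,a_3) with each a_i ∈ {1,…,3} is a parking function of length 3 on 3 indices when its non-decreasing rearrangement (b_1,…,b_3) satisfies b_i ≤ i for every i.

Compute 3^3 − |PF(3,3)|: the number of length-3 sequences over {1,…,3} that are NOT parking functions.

11

Count = (3+1−3)·(3+1)^{3−1} = 1·16 = 16 (Pollak)
E.g. (3,3,3) → sorted (3,3,3): b_1=3>1, not a PF.
3^3 − 16 = 27 − 16 = 11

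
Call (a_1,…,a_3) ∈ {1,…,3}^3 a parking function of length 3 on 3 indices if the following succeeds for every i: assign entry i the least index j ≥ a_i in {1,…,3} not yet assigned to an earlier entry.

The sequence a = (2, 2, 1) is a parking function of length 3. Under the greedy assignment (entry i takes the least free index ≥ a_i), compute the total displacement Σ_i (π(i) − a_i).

Σπ(i) = 1+…+3 = 6; Σa = 2+2+1 = 5; disp = 6−5 = 1.

1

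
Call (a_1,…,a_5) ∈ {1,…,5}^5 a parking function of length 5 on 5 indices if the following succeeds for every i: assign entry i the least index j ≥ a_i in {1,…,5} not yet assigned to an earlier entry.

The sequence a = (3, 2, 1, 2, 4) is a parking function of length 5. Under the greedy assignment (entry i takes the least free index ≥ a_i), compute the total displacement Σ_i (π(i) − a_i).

3

Σπ = 15 ({1..5} each once); Σa = 3+2+1+2+4 = 12; disp = 15−12 = 3.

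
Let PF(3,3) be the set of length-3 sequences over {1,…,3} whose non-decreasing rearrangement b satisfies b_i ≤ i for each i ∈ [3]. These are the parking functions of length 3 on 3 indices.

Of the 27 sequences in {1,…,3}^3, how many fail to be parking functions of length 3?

11

Count = (4−3)·4^(3−1) = 1 · 16 = 16
E.g. (3,3,3) → sorted (3,3,3): b_1=3>1, not a PF.
So 27 − 16 = 11 fail.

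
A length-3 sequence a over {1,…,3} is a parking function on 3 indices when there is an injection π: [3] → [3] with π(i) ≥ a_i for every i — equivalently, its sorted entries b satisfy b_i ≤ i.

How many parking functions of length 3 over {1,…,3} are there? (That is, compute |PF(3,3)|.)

16

|PF| = 1·4^2 = 1×16 = 16 [KW]
Example (2,2,1) → sorted (1,2,2): b_i ≤ i ∀i, a PF.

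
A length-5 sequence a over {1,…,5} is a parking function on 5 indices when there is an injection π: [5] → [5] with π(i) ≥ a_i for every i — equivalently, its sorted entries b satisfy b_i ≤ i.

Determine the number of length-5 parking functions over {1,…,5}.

1296

|PF(5,5)| = 1·6^4 = 1×1296 = 1296
Example (1,1,2,3,3) → sorted (1,1,2,3,3): b_i ≤ i ∀i, a PF.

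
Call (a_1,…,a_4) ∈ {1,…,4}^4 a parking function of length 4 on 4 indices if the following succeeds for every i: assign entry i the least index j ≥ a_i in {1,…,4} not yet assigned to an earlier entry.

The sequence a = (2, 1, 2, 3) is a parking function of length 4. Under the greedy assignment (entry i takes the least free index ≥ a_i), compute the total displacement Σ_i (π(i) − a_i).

2

Σπ = 10 ({1..4} each once); Σa = 2+1+2+3 = 8; disp = 10−8 = 2.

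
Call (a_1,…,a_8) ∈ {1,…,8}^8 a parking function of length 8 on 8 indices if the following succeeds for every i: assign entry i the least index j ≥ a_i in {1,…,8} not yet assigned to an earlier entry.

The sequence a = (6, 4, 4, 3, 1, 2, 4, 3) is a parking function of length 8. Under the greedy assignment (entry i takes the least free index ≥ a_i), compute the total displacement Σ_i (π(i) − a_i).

Σπ = 36 ({1..8} each once); Σa = 6+4+4+3+1+2+4+3 = 27; disp = 36−27 = 9.

9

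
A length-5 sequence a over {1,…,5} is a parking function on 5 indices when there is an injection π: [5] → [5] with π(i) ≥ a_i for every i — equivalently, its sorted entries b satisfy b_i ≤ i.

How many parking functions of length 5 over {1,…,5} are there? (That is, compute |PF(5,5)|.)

1296

Count = (5−5+1)·(5+1)^(5−1) = 1 · 1296 = 1296 (Konheim–Weiss)
E.g. (2,1,1,3,1) → sorted (1,1,1,2,3): b_i ≤ i ∀i, a PF.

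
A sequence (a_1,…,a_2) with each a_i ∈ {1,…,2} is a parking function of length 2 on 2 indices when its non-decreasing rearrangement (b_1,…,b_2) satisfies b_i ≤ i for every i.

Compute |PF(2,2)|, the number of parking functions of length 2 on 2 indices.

#PF = (3−2)·3^(2−1) = 1×3 = 3 (Pollak)
One tuple (1,2) → sorted (1,2): b_i ≤ i ∀i, a PF.

3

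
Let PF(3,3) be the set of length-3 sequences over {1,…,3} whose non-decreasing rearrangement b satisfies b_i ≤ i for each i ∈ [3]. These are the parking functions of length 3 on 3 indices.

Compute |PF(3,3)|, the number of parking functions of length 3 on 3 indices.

Count = (3−3+1)·(3+1)^(3−1) = 1×16 = 16
Example (2,1,3) → sorted (1,2,3): b_i ≤ i ∀i, a PF.

16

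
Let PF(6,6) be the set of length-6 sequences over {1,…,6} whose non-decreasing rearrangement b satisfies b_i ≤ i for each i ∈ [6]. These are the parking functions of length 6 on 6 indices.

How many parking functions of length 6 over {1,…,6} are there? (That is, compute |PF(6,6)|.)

16807

#PF = (6+1−6)·(6+1)^{6−1} = 1×16807 = 16807 (Pollak)
Check (3,4,6,1,1,3) → sorted (1,1,3,3,4,6): b_i ≤ i ∀i, a PF.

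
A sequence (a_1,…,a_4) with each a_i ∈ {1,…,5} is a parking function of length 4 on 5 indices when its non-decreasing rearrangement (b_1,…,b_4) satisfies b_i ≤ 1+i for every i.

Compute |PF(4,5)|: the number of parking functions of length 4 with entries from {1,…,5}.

Count = (6−4)·6^(4−1) = 2 · 216 = 432
E.g. (4,3,4,2) → sorted (2,3,4,4): b_i ≤ 1+i ∀i, a PF.

432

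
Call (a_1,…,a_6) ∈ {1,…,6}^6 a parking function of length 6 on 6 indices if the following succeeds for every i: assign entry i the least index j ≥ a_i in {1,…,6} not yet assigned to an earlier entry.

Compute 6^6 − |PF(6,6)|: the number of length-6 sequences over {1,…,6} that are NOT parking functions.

|PF| = 1·7^5 = 1·16807 = 16807 (Konheim–Weiss)
Example (6,5,5,5,6,6) → sorted (5,5,5,6,6,6): b_1=5>1, not a PF.
6^6 − 16807 = 46656 − 16807 = 29849

29849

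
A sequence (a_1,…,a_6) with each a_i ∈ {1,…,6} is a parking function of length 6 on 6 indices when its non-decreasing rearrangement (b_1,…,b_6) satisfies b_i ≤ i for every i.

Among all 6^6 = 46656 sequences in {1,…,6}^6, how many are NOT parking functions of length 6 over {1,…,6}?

#PF = (6−6+1)·(6+1)^(6−1) = 1·16807 = 16807
Check (6,1,5,6,6,5) → sorted (1,5,5,6,6,6): b_2=5>2, not a PF.
So 46656 − 16807 = 29849 fail.

29849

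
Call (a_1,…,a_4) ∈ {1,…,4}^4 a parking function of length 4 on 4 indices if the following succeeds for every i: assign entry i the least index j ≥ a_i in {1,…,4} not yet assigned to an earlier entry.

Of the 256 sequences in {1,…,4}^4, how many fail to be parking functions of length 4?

|PF| = 1·5^3 = 1·125 = 125 (Pollak)
One tuple (3,3,3,4) → sorted (3,3,3,4): b_1=3>1, not a PF.
So 256 − 125 = 131 fail.

131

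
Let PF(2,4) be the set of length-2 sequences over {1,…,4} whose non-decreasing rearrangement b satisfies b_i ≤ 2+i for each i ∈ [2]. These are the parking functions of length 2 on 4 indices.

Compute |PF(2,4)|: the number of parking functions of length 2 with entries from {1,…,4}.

15

#PF = (5−2)·5^(2−1) = 3×5 = 15 (Konheim–Weiss)
One tuple (2,4) → sorted (2,4): b_i ≤ 2+i ∀i, a PF.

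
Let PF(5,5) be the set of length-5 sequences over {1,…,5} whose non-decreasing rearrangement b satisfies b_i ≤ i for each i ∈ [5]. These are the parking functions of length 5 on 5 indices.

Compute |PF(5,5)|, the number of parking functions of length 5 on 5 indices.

1296

#PF = (5−5+1)·(5+1)^(5−1) = 1×1296 = 1296 (Konheim–Weiss)
E.g. (1,3,2,2,3) → sorted (1,2,2,3,3): b_i ≤ i ∀i, a PF.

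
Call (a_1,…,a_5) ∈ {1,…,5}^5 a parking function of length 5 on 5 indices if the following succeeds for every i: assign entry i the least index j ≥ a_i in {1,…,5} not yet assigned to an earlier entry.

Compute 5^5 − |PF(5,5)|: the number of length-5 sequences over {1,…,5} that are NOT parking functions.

1829

#PF = (5−5+1)·(5+1)^(5−1) = 1·1296 = 1296
Example (5,4,3,3,3) → sorted (3,3,3,4,5): b_1=3>1, not a PF.
So 3125 − 1296 = 1829 fail.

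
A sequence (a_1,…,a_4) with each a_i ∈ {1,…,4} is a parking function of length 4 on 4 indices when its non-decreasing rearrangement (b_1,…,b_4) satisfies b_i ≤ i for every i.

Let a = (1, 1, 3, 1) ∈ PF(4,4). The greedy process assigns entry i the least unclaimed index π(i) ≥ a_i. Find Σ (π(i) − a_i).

4

Σπ = 4·5/2 = 10 (π permutes [4]); Σa = 1+1+3+1 = 6; disp = 10−6 = 4.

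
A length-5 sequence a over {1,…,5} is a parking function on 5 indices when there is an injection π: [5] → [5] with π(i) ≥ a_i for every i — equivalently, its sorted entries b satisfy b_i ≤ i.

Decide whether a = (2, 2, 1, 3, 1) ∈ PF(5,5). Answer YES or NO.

Sorted: b = (1, 1, 2, 2, 3).
  b_1=1 ≤ 1
  b_2=1 ≤ 2
  b_3=2 ≤ 3
  b_4=2 ≤ 4
  b_5=3 ≤ 5
All bounds hold ⇒ YES

YES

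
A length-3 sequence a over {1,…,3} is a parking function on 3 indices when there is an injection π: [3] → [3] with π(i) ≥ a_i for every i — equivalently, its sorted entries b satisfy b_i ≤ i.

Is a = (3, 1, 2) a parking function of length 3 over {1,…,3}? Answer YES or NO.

Sorted: b = (1, 2, 3).
  b_1=1 ≤ 1
  b_2=2 ≤ 2
  b_3=3 ≤ 3
All bounds hold ⇒ YES

YES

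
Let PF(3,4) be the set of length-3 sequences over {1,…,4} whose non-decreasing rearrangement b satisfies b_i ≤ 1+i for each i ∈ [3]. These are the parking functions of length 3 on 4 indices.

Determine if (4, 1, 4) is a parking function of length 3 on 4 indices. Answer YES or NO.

NO

Order a: b = (1, 4, 4).
  b_1=1 ≤ 2
  b_2=4 > 3
  fails at i=2 ⇒ NO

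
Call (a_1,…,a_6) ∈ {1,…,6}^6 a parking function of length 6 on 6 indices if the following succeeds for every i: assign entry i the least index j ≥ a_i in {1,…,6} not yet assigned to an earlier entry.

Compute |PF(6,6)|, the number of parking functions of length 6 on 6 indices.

16807

|PF| = (6+1−6)·(6+1)^{6−1} = 1 · 16807 = 16807 (Pollak)
Example (2,3,1,4,1,5) → sorted (1,1,2,3,4,5): b_i ≤ i ∀i, a PF.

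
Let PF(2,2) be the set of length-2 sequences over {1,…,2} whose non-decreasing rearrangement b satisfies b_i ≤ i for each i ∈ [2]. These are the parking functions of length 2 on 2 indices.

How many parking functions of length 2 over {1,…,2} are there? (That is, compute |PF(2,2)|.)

3

|PF| = (3−2)·3^(2−1) = 1·3 = 3
Example (1,1) → sorted (1,1): b_i ≤ i ∀i, a PF.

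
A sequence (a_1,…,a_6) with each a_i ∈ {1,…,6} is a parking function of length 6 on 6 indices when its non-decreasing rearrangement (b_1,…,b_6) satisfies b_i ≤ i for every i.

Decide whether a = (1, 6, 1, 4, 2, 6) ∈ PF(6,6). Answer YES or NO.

Rearranged: b = (1, 1, 2, 4, 6, 6).
  b_1=1 ≤ 1
  b_2=1 ≤ 2
  b_3=2 ≤ 3
  b_4=4 ≤ 4
  b_5=6 > 5
  fails at i=5 ⇒ NO

NO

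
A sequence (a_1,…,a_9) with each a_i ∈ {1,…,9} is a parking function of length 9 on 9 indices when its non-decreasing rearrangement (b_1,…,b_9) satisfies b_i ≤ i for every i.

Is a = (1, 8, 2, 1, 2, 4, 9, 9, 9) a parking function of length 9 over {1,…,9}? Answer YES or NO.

Rearranged: b = (1, 1, 2, 2, 4, 8, 9, 9, 9).
  b_1=1 ≤ 1
  b_2=1 ≤ 2
  b_3=2 ≤ 3
  b_4=2 ≤ 4
  b_5=4 ≤ 5
  b_6=8 > 6
  fails at i=6 ⇒ NO

NO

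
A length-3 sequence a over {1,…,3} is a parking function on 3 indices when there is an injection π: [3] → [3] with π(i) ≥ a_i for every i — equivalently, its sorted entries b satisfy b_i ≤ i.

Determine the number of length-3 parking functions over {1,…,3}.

16

|PF| = (3−3+1)·(3+1)^(3−1) = 1·16 = 16
E.g. (1,1,3) → sorted (1,1,3): b_i ≤ i ∀i, a PF.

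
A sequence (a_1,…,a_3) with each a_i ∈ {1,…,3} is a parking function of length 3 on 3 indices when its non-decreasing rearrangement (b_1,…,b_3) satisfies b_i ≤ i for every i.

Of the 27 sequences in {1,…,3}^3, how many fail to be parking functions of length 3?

11

#PF = 1·4^2 = 1·16 = 16 [KW]
Example (2,3,2) → sorted (2,2,3): b_1=2>1, not a PF.
So 27 − 16 = 11 fail.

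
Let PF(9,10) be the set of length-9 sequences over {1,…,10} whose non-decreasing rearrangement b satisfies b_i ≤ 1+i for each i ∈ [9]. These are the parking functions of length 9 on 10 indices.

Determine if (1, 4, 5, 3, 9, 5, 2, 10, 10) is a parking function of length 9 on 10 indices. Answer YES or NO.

NO

Order a: b = (1, 2, 3, 4, 5, 5, 9, 10, 10).
  b_1=1 ≤ 2
  b_2=2 ≤ 3
  b_3=3 ≤ 4
  b_4=4 ≤ 5
  b_5=5 ≤ 6
  b_6=5 ≤ 7
  b_7=9 > 8
  fails at i=7 ⇒ NO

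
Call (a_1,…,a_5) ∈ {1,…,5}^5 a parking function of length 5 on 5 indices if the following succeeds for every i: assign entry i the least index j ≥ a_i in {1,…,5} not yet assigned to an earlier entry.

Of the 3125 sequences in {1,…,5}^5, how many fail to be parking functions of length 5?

Count = (6−5)·6^(5−1) = 1·1296 = 1296
Check (5,4,4,5,4) → sorted (4,4,4,5,5): b_1=4>1, not a PF.
5^5 − 1296 = 3125 − 1296 = 1829

1829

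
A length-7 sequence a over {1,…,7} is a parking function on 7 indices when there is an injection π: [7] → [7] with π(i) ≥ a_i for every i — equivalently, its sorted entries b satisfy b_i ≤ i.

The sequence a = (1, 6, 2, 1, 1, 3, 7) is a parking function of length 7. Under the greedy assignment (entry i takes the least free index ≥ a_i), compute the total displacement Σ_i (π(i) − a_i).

Σπ(i) = 1+…+7 = 28; Σa = 1+6+2+1+1+3+7 = 21; disp = 28−21 = 7.

7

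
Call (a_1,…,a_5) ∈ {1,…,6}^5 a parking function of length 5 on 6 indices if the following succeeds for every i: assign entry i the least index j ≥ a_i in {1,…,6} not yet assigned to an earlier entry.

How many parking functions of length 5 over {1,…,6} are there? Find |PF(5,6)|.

#PF = 2·7^4 = 2·2401 = 4802 (Konheim–Weiss)
E.g. (3,5,2,5,1) → sorted (1,2,3,5,5): b_i ≤ 1+i ∀i, a PF.

4802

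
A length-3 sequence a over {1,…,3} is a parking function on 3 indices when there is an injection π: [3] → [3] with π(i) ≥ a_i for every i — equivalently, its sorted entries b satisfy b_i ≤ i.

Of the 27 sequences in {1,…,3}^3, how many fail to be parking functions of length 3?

11

#PF = (3+1−3)·(3+1)^{3−1} = 1×16 = 16
One tuple (1,3,3) → sorted (1,3,3): b_2=3>2, not a PF.
3^3 − 16 = 27 − 16 = 11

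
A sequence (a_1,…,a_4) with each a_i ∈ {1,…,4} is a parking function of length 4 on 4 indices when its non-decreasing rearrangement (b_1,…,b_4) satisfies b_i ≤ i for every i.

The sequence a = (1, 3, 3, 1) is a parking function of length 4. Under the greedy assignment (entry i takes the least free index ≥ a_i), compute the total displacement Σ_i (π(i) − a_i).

Σπ = 10 ({1..4} each once); Σa = 1+3+3+1 = 8; disp = 10−8 = 2.

2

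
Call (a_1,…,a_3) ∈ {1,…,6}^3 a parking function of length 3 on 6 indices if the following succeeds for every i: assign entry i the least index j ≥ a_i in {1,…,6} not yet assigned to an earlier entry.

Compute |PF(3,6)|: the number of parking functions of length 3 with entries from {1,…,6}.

#PF = 4·7^2 = 4 · 49 = 196 (Pollak)
One tuple (4,3,4) → sorted (3,4,4): b_i ≤ 3+i ∀i, a PF.

196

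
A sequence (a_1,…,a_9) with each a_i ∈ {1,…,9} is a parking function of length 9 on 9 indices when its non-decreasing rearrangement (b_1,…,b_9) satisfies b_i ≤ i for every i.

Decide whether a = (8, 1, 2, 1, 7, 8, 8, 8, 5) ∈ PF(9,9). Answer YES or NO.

Sorted: b = (1, 1, 2, 5, 7, 8, 8, 8, 8).
  b_1=1 ≤ 1
  b_2=1 ≤ 2
  b_3=2 ≤ 3
  b_4=5 > 4
  fails at i=4 ⇒ NO

NO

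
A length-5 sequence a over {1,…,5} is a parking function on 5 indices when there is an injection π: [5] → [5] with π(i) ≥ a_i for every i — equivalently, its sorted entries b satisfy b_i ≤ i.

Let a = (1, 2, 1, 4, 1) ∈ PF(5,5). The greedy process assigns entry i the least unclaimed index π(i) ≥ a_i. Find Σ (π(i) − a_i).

6

Σπ = 15 ({1..5} each once); Σa = 1+2+1+4+1 = 9; disp = 15−9 = 6.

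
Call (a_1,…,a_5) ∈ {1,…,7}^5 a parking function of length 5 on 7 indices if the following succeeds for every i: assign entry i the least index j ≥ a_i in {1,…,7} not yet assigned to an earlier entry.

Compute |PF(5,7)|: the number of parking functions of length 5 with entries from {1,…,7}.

12288

Count = (8−5)·8^(5−1) = 3×4096 = 12288
Example (4,7,6,2,4) → sorted (2,4,4,6,7): b_i ≤ 2+i ∀i, a PF.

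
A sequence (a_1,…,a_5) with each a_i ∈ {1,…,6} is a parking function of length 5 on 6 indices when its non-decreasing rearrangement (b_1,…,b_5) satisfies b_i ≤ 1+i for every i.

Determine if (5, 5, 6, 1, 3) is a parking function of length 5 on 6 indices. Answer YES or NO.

Order a: b = (1, 3, 5, 5, 6).
  b_1=1 ≤ 2
  b_2=3 ≤ 3
  b_3=5 > 4
  fails at i=3 ⇒ NO

NO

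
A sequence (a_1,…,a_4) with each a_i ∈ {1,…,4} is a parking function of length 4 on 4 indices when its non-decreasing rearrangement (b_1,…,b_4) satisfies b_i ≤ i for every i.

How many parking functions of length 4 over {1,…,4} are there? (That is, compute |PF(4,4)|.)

125

#PF = (4+1−4)·(4+1)^{4−1} = 1 · 125 = 125
E.g. (1,3,1,2) → sorted (1,1,2,3): b_i ≤ i ∀i, a PF.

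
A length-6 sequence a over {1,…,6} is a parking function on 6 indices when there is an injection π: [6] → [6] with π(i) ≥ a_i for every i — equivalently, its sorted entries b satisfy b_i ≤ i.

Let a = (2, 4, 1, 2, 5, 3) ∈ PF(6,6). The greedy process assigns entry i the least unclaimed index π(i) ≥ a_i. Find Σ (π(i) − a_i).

Σπ = 21 ({1..6} each once); Σa = 2+4+1+2+5+3 = 17; disp = 21−17 = 4.

4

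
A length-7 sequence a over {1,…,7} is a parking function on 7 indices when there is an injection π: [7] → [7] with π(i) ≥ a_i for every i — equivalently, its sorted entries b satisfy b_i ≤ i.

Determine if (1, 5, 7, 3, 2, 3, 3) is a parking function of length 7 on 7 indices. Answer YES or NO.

YES

Rearranged: b = (1, 2, 3, 3, 3, 5, 7).
  b_1=1 ≤ 1
  b_2=2 ≤ 2
  b_3=3 ≤ 3
  b_4=3 ≤ 4
  b_5=3 ≤ 5
  b_6=5 ≤ 6
  b_7=7 ≤ 7
All bounds hold ⇒ YES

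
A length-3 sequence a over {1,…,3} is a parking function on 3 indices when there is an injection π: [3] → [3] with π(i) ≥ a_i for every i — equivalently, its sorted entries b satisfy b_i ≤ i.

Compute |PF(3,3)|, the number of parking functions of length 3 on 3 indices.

16

|PF(3,3)| = (3−3+1)·(3+1)^(3−1) = 1×16 = 16 (Konheim–Weiss)
One tuple (2,1,1) → sorted (1,1,2): b_i ≤ i ∀i, a PF.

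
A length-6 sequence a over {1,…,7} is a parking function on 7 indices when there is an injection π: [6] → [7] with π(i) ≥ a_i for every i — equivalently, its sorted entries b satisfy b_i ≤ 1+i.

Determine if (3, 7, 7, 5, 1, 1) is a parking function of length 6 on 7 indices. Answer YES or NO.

NO

Rearranged: b = (1, 1, 3, 5, 7, 7).
  b_1=1 ≤ 2
  b_2=1 ≤ 3
  b_3=3 ≤ 4
  b_4=5 ≤ 5
  b_5=7 > 6
  fails at i=5 ⇒ NO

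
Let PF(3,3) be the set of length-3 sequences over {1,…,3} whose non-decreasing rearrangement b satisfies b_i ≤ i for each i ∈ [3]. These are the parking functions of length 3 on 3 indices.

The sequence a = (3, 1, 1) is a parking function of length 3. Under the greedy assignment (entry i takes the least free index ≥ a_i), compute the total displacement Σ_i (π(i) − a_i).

1

Σπ = 3·4/2 = 6 (π permutes [3]); Σa = 3+1+1 = 5; disp = 6−5 = 1.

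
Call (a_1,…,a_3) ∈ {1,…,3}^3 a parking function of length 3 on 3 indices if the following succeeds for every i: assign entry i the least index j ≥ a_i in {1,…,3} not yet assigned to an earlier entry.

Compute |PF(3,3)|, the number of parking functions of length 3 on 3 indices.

#PF = (3−3+1)·(3+1)^(3−1) = 1·16 = 16 (Konheim–Weiss)
E.g. (1,1,3) → sorted (1,1,3): b_i ≤ i ∀i, a PF.

16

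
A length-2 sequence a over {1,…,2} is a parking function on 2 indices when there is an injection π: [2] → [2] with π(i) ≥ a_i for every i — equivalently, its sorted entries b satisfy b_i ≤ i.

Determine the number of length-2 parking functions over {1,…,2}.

3

|PF| = (2+1−2)·(2+1)^{2−1} = 1·3 = 3 (Konheim–Weiss)
Check (1,1) → sorted (1,1): b_i ≤ i ∀i, a PF.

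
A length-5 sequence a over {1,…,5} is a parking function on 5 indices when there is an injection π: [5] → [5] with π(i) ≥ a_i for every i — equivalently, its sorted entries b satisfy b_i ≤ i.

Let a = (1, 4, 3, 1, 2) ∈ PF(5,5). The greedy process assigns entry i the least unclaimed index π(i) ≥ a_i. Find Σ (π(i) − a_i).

Σπ(i) = 1+…+5 = 15; Σa = 1+4+3+1+2 = 11; disp = 15−11 = 4.

4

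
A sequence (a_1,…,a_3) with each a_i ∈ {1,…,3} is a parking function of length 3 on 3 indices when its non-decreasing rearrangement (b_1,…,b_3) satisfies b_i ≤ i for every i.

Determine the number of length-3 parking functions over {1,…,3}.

16

|PF| = (3−3+1)·(3+1)^(3−1) = 1×16 = 16 (Pollak)
Example (2,1,2) → sorted (1,2,2): b_i ≤ i ∀i, a PF.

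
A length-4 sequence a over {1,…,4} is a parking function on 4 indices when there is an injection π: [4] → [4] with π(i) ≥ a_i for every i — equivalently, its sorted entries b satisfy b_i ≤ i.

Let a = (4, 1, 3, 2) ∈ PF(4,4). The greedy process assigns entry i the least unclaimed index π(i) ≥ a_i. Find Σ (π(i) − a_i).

Σπ(i) = 1+…+4 = 10; Σa = 4+1+3+2 = 10; disp = 10−10 = 0.

0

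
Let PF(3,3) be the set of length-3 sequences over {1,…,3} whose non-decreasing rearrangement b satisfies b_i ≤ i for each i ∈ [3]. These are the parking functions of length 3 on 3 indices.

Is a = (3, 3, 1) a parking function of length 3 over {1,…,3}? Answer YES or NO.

Order a: b = (1, 3, 3).
  b_1=1 ≤ 1
  b_2=3 > 2
  fails at i=2 ⇒ NO

NO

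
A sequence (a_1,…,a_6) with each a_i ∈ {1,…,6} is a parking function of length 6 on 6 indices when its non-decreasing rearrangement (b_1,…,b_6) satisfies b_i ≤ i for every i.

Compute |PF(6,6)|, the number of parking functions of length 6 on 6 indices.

16807

Count = 1·7^5 = 1×16807 = 16807 (Pollak)
One tuple (2,4,4,2,5,1) → sorted (1,2,2,4,4,5): b_i ≤ i ∀i, a PF.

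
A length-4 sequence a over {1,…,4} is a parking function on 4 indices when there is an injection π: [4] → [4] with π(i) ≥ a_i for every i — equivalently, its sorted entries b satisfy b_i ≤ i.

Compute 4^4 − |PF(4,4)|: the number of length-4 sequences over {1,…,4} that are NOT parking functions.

131

|PF| = 1·5^3 = 1 · 125 = 125
E.g. (4,4,1,4) → sorted (1,4,4,4): b_2=4>2, not a PF.
So 256 − 125 = 131 fail.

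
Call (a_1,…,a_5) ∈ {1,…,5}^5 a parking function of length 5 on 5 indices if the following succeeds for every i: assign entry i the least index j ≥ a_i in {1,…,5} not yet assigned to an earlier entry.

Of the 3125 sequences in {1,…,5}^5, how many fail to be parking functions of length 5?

1829

|PF(5,5)| = 1·6^4 = 1 · 1296 = 1296 (Pollak)
Example (3,3,5,5,3) → sorted (3,3,3,5,5): b_1=3>1, not a PF.
5^5 − 1296 = 3125 − 1296 = 1829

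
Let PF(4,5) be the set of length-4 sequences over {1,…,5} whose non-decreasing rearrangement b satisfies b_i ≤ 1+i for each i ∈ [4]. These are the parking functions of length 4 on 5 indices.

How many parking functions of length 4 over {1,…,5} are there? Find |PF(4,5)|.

432

|PF(4,5)| = (6−4)·6^(4−1) = 2·216 = 432 [KW]
E.g. (2,3,3,4) → sorted (2,3,3,4): b_i ≤ 1+i ∀i, a PF.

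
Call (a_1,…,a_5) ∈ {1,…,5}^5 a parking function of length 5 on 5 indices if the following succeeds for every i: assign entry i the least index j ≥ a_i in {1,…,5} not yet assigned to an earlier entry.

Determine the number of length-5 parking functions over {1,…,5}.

|PF| = (6−5)·6^(5−1) = 1 · 1296 = 1296 (Konheim–Weiss)
E.g. (3,5,1,2,4) → sorted (1,2,3,4,5): b_i ≤ i ∀i, a PF.

1296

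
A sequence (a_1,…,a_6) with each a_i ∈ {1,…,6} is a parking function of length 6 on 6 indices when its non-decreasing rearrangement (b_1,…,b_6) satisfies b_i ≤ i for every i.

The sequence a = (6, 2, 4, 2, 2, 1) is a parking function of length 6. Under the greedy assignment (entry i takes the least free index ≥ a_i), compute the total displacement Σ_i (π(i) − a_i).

Σπ(i) = 1+…+6 = 21; Σa = 6+2+4+2+2+1 = 17; disp = 21−17 = 4.

4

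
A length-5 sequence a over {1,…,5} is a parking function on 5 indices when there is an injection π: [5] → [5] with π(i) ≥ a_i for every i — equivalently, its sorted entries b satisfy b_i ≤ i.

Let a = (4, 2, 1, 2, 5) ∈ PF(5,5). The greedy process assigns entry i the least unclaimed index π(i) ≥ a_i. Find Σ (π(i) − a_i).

1

Σπ = 5·6/2 = 15 (π permutes [5]); Σa = 4+2+1+2+5 = 14; disp = 15−14 = 1.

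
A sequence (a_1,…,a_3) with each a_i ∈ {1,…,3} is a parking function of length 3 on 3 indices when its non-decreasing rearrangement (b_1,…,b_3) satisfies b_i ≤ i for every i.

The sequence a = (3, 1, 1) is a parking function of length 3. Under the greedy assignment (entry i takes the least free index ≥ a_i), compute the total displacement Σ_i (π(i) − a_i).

Σπ(i) = 1+…+3 = 6; Σa = 3+1+1 = 5; disp = 6−5 = 1.

1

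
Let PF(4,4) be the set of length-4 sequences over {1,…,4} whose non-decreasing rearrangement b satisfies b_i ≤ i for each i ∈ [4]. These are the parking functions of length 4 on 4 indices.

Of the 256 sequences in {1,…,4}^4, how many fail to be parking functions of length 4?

#PF = 1·5^3 = 1·125 = 125 (Pollak)
E.g. (3,3,4,3) → sorted (3,3,3,4): b_1=3>1, not a PF.
4^4 − 125 = 256 − 125 = 131

131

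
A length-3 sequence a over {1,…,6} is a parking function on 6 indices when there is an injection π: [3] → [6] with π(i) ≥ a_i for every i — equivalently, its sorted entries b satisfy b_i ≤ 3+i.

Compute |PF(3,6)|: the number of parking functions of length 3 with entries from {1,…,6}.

196

|PF(3,6)| = 4·7^2 = 4 · 49 = 196 (Pollak)
Check (5,1,4) → sorted (1,4,5): b_i ≤ 3+i ∀i, a PF.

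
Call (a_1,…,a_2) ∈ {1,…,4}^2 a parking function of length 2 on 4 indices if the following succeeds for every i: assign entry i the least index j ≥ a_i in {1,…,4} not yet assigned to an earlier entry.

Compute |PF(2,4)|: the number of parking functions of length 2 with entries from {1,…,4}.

15

|PF(2,4)| = (4−2+1)·(4+1)^(2−1) = 3·5 = 15 (Konheim–Weiss)
One tuple (3,1) → sorted (1,3): b_i ≤ 2+i ∀i, a PF.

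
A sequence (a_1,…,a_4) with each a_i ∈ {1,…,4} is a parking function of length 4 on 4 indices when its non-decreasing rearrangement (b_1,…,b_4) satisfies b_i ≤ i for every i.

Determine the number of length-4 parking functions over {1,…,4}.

125

|PF| = (5−4)·5^(4−1) = 1 · 125 = 125
One tuple (1,3,3,1) → sorted (1,1,3,3): b_i ≤ i ∀i, a PF.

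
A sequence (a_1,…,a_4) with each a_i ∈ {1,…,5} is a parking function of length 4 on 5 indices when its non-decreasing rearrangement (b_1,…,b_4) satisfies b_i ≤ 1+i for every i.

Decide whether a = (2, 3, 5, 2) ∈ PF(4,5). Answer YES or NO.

Order a: b = (2, 2, 3, 5).
  b_1=2 ≤ 2
  b_2=2 ≤ 3
  b_3=3 ≤ 4
  b_4=5 ≤ 5
All bounds hold ⇒ YES

YES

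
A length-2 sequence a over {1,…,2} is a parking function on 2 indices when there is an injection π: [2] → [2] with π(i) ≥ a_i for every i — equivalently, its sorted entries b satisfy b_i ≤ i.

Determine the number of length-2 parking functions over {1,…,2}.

3

Count = (3−2)·3^(2−1) = 1 · 3 = 3 (Pollak)
Check (2,1) → sorted (1,2): b_i ≤ i ∀i, a PF.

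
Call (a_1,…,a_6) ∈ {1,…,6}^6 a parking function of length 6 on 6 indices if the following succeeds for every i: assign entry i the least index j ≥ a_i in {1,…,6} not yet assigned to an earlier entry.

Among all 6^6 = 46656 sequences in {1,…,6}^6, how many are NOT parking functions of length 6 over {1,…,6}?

29849

Count = (6−6+1)·(6+1)^(6−1) = 1×16807 = 16807 (Konheim–Weiss)
Example (6,3,5,5,6,4) → sorted (3,4,5,5,6,6): b_1=3>1, not a PF.
6^6 − 16807 = 46656 − 16807 = 29849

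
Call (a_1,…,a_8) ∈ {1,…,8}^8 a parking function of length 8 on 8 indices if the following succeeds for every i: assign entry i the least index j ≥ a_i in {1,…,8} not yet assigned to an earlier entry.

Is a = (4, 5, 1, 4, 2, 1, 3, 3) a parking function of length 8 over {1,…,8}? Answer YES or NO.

Sorted: b = (1, 1, 2, 3, 3, 4, 4, 5).
  b_1=1 ≤ 1
  b_2=1 ≤ 2
  b_3=2 ≤ 3
  b_4=3 ≤ 4
  b_5=3 ≤ 5
  b_6=4 ≤ 6
  b_7=4 ≤ 7
  b_8=5 ≤ 8
All bounds hold ⇒ YES

YES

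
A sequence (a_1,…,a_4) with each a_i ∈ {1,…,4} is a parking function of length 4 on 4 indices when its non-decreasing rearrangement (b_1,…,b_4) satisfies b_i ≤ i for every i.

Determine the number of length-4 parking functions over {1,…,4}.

125

|PF(4,4)| = 1·5^3 = 1 · 125 = 125 (Konheim–Weiss)
E.g. (2,1,2,2) → sorted (1,2,2,2): b_i ≤ i ∀i, a PF.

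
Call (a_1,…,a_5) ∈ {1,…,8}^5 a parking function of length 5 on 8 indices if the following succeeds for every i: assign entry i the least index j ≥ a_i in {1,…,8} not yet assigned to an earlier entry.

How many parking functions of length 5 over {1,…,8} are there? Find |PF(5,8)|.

|PF(5,8)| = (8+1−5)·(8+1)^{5−1} = 4×6561 = 26244 (Pollak)
Example (2,7,8,2,4) → sorted (2,2,4,7,8): b_i ≤ 3+i ∀i, a PF.

26244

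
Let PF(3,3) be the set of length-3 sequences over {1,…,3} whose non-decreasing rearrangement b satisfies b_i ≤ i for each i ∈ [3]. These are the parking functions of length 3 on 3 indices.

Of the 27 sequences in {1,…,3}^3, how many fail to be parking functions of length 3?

11

|PF| = (3+1−3)·(3+1)^{3−1} = 1·16 = 16
Check (3,3,1) → sorted (1,3,3): b_2=3>2, not a PF.
Total 27; non-PF = 27−16 = 11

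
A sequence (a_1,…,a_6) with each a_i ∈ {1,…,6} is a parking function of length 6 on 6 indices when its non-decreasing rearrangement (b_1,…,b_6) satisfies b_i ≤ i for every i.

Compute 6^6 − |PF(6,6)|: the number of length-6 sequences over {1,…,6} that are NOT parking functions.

29849

|PF(6,6)| = 1·7^5 = 1·16807 = 16807 (Pollak)
One tuple (6,6,3,1,2,6) → sorted (1,2,3,6,6,6): b_4=6>4, not a PF.
So 46656 − 16807 = 29849 fail.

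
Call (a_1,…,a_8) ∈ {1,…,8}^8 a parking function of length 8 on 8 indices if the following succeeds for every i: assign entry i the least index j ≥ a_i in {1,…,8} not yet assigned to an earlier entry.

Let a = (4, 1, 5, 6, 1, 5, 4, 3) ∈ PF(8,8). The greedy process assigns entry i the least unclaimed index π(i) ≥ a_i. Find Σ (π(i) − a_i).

Σπ = 8·9/2 = 36 (π permutes [8]); Σa = 4+1+5+6+1+5+4+3 = 29; disp = 36−29 = 7.

7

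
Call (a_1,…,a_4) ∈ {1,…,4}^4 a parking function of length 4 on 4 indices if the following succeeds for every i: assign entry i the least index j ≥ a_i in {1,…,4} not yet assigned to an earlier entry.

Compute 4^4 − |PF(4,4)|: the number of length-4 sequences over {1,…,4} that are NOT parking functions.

131

|PF| = 1·5^3 = 1×125 = 125 (Konheim–Weiss)
Check (1,4,3,4) → sorted (1,3,4,4): b_2=3>2, not a PF.
4^4 − 125 = 256 − 125 = 131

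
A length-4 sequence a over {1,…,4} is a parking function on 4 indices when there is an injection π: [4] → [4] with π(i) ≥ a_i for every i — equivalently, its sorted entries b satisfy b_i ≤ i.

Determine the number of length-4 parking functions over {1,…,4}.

125

|PF| = (4+1−4)·(4+1)^{4−1} = 1×125 = 125 [KW]
Example (2,1,4,3) → sorted (1,2,3,4): b_i ≤ i ∀i, a PF.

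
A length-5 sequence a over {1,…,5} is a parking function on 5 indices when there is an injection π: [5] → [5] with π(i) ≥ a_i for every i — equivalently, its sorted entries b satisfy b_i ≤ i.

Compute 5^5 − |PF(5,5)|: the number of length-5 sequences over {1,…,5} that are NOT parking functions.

1829

#PF = (5+1−5)·(5+1)^{5−1} = 1×1296 = 1296 (Konheim–Weiss)
Check (2,3,4,4,4) → sorted (2,3,4,4,4): b_1=2>1, not a PF.
Total 3125; non-PF = 3125−1296 = 1829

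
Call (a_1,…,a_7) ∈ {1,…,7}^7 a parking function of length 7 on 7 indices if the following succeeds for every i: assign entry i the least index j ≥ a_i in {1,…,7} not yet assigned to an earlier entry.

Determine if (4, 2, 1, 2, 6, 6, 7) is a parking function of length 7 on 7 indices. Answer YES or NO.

NO

Sorted: b = (1, 2, 2, 4, 6, 6, 7).
  b_1=1 ≤ 1
  b_2=2 ≤ 2
  b_3=2 ≤ 3
  b_4=4 ≤ 4
  b_5=6 > 5
  fails at i=5 ⇒ NO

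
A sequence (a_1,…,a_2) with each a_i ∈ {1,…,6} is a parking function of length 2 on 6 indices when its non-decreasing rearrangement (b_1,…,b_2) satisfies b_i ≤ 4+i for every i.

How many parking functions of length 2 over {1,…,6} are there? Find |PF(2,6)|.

35

Count = (6+1−2)·(6+1)^{2−1} = 5 · 7 = 35 [KW]
Example (6,2) → sorted (2,6): b_i ≤ 4+i ∀i, a PF.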